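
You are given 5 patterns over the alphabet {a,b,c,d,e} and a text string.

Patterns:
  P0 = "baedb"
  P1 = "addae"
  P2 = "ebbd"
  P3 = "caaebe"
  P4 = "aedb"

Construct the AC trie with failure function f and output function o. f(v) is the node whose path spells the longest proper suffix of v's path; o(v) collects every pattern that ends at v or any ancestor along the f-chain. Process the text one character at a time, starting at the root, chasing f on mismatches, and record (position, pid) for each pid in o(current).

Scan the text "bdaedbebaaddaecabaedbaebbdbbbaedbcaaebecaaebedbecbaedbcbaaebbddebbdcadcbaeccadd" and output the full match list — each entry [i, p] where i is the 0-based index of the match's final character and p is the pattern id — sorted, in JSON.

Build automaton:
Trie nodes:
  0='ε' goto a→6 b→1 c→15 e→11
  1='b' goto a→2
  2='ba' goto e→3
  3='bae' goto d→4
  4='baed' goto b→5
  5='baedb' goto ·  ←P0
  6='a' goto d→7 e→21
  7='ad' goto d→8
  8='add' goto a→9
  9='adda' goto e→10
  10='addae' goto ·  ←P1
  11='e' goto b→12
  12='eb' goto b→13
  13='ebb' goto d→14
  14='ebbd' goto ·  ←P2
  15='c' goto a→16
  16='ca' goto a→17
  17='caa' goto e→18
  18='caae' goto b→19
  19='caaeb' goto e→20
  20='caaebe' goto ·  ←P3
  21='ae' goto d→22
  22='aed' goto b→23
  23='aedb' goto ·  ←P4

Failure links (BFS by depth):
  fail(1) 'b': from fail(0)=0 chase 'b': 0 ⇒ 0;  out=∅∪out(0)=∅
  fail(6) 'a': from fail(0)=0 chase 'a': 0 ⇒ 0;  out=∅∪out(0)=∅
  fail(11) 'e': from fail(0)=0 chase 'e': 0 ⇒ 0;  out=∅∪out(0)=∅
  fail(15) 'c': from fail(0)=0 chase 'c': 0 ⇒ 0;  out=∅∪out(0)=∅
  fail(2) 'ba': from fail(1)=0 chase 'a': 0 ⇒ 6;  out=∅∪out(6)=∅
  fail(7) 'ad': from fail(6)=0 chase 'd': 0 ⇒ 0;  out=∅∪out(0)=∅
  fail(12) 'eb': from fail(11)=0 chase 'b': 0 ⇒ 1;  out=∅∪out(1)=∅
  fail(16) 'ca': from fail(15)=0 chase 'a': 0 ⇒ 6;  out=∅∪out(6)=∅
  fail(21) 'ae': from fail(6)=0 chase 'e': 0 ⇒ 11;  out=∅∪out(11)=∅
  fail(3) 'bae': from fail(2)=6 chase 'e': 6 ⇒ 21;  out=∅∪out(21)=∅
  fail(8) 'add': from fail(7)=0 chase 'd': 0 ⇒ 0;  out=∅∪out(0)=∅
  fail(13) 'ebb': from fail(12)=1 chase 'b': 1→0 ⇒ 1;  out=∅∪out(1)=∅
  fail(17) 'caa': from fail(16)=6 chase 'a': 6→0 ⇒ 6;  out=∅∪out(6)=∅
  fail(22) 'aed': from fail(21)=11 chase 'd': 11→0 ⇒ 0;  out=∅∪out(0)=∅
  fail(4) 'baed': from fail(3)=21 chase 'd': 21 ⇒ 22;  out=∅∪out(22)=∅
  fail(9) 'adda': from fail(8)=0 chase 'a': 0 ⇒ 6;  out=∅∪out(6)=∅
  fail(14) 'ebbd': from fail(13)=1 chase 'd': 1→0 ⇒ 0;  out={2}∪out(0)={2}
  fail(18) 'caae': from fail(17)=6 chase 'e': 6 ⇒ 21;  out=∅∪out(21)=∅
  fail(23) 'aedb': from fail(22)=0 chase 'b': 0 ⇒ 1;  out={4}∪out(1)={4}
  fail(5) 'baedb': from fail(4)=22 chase 'b': 22 ⇒ 23;  out={0}∪out(23)={0,4}
  fail(10) 'addae': from fail(9)=6 chase 'e': 6 ⇒ 21;  out={1}∪out(21)={1}
  fail(19) 'caaeb': from fail(18)=21 chase 'b': 21→11 ⇒ 12;  out=∅∪out(12)=∅
  fail(20) 'caaebe': from fail(19)=12 chase 'e': 12→1→0 ⇒ 11;  out={3}∪out(11)={3}

Run:
[0] read 'b'  n0⇒n1
[1] read 'd'  n1⇒n0 (via fail)
[2] read 'a'  n0⇒n6
[3] read 'e'  n6⇒n21
[4] read 'd'  n21⇒n22
[5] read 'b'  n22⇒n23  emit P4@[2:5]
[6] read 'e'  n23⇒n11 (via fail)
[7] read 'b'  n11⇒n12
[8] read 'a'  n12⇒n2 (via fail)
[9] read 'a'  n2⇒n6 (via fail)
[10] read 'd'  n6⇒n7
[11] read 'd'  n7⇒n8
[12] read 'a'  n8⇒n9
[13] read 'e'  n9⇒n10  emit P1@[9:13]
[14] read 'c'  n10⇒n15 (via fail)
[15] read 'a'  n15⇒n16
[16] read 'b'  n16⇒n1 (via fail)
[17] read 'a'  n1⇒n2
[18] read 'e'  n2⇒n3
[19] read 'd'  n3⇒n4
[20] read 'b'  n4⇒n5  emit P0@[16:20],P4@[17:20]
[21] read 'a'  n5⇒n2 (via fail)
[22] read 'e'  n2⇒n3
[23] read 'b'  n3⇒n12 (via fail)
[24] read 'b'  n12⇒n13
[25] read 'd'  n13⇒n14  emit P2@[22:25]
[26] read 'b'  n14⇒n1 (via fail)
[27] read 'b'  n1⇒n1 (via fail)
[28] read 'b'  n1⇒n1 (via fail)
[29] read 'a'  n1⇒n2
[30] read 'e'  n2⇒n3
[31] read 'd'  n3⇒n4
[32] read 'b'  n4⇒n5  emit P0@[28:32],P4@[29:32]
[33] read 'c'  n5⇒n15 (via fail)
[34] read 'a'  n15⇒n16
[35] read 'a'  n16⇒n17
[36] read 'e'  n17⇒n18
[37] read 'b'  n18⇒n19
[38] read 'e'  n19⇒n20  emit P3@[33:38]
[39] read 'c'  n20⇒n15 (via fail)
[40] read 'a'  n15⇒n16
[41] read 'a'  n16⇒n17
[42] read 'e'  n17⇒n18
[43] read 'b'  n18⇒n19
[44] read 'e'  n19⇒n20  emit P3@[39:44]
[45] read 'd'  n20⇒n0 (via fail)
[46] read 'b'  n0⇒n1
[47] read 'e'  n1⇒n11 (via fail)
[48] read 'c'  n11⇒n15 (via fail)
[49] read 'b'  n15⇒n1 (via fail)
[50] read 'a'  n1⇒n2
[51] read 'e'  n2⇒n3
[52] read 'd'  n3⇒n4
[53] read 'b'  n4⇒n5  emit P0@[49:53],P4@[50:53]
[54] read 'c'  n5⇒n15 (via fail)
[55] read 'b'  n15⇒n1 (via fail)
[56] read 'a'  n1⇒n2
[57] read 'a'  n2⇒n6 (via fail)
[58] read 'e'  n6⇒n21
[59] read 'b'  n21⇒n12 (via fail)
[60] read 'b'  n12⇒n13
[61] read 'd'  n13⇒n14  emit P2@[58:61]
[62] read 'd'  n14⇒n0 (via fail)
[63] read 'e'  n0⇒n11
[64] read 'b'  n11⇒n12
[65] read 'b'  n12⇒n13
[66] read 'd'  n13⇒n14  emit P2@[63:66]
[67] read 'c'  n14⇒n15 (via fail)
[68] read 'a'  n15⇒n16
[69] read 'd'  n16⇒n7 (via fail)
[70] read 'c'  n7⇒n15 (via fail)
[71] read 'b'  n15⇒n1 (via fail)
[72] read 'a'  n1⇒n2
[73] read 'e'  n2⇒n3
[74] read 'c'  n3⇒n15 (via fail)
[75] read 'c'  n15⇒n15 (via fail)
[76] read 'a'  n15⇒n16
[77] read 'd'  n16⇒n7 (via fail)
[78] read 'd'  n7⇒n8

All matches (sorted): [[5,4],[13,1],[20,0],[20,4],[25,2],[32,0],[32,4],[38,3],[44,3],[53,0],[53,4],[61,2],[66,2]]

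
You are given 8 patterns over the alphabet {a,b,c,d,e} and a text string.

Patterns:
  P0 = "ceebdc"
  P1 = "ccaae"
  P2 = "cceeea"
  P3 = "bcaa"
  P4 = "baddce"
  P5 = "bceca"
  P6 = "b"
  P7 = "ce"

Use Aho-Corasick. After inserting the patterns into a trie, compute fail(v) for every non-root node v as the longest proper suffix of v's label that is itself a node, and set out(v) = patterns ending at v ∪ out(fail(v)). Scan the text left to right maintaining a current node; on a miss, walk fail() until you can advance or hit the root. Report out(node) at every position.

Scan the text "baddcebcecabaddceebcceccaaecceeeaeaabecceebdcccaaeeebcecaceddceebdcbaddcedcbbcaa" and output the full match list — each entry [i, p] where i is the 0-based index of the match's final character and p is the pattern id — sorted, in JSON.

Construct AC machine:
Trie (insert patterns):
  0='ε' goto b→15 c→1
  1='c' goto c→7 e→2
  2='ce' goto e→3  ←P7
  3='cee' goto b→4
  4='ceeb' goto d→5
  5='ceebd' goto c→6
  6='ceebdc' goto ·  ←P0
  7='cc' goto a→8 e→11
  8='cca' goto a→9
  9='ccaa' goto e→10
  10='ccaae' goto ·  ←P1
  11='cce' goto e→12
  12='ccee' goto e→13
  13='cceee' goto a→14
  14='cceeea' goto ·  ←P2
  15='b' goto a→19 c→16  ←P6
  16='bc' goto a→17 e→24
  17='bca' goto a→18
  18='bcaa' goto ·  ←P3
  19='ba' goto d→20
  20='bad' goto d→21
  21='badd' goto c→22
  22='baddc' goto e→23
  23='baddce' goto ·  ←P4
  24='bce' goto c→25
  25='bcec' goto a→26
  26='bceca' goto ·  ←P5

Failure links (BFS by depth):
  n1('c'): parent n0 fail=0; on 'c' 0 → fail=0;  out ∅∪∅=∅
  n15('b'): parent n0 fail=0; on 'b' 0 → fail=0;  out {6}∪∅={6}
  n2('ce'): parent n1 fail=0; on 'e' 0 → fail=0;  out {7}∪∅={7}
  n7('cc'): parent n1 fail=0; on 'c' 0 → fail=1;  out ∅∪∅=∅
  n16('bc'): parent n15 fail=0; on 'c' 0 → fail=1;  out ∅∪∅=∅
  n19('ba'): parent n15 fail=0; on 'a' 0 → fail=0;  out ∅∪∅=∅
  n3('cee'): parent n2 fail=0; on 'e' 0 → fail=0;  out ∅∪∅=∅
  n8('cca'): parent n7 fail=1; on 'a' 1→0 → fail=0;  out ∅∪∅=∅
  n11('cce'): parent n7 fail=1; on 'e' 1 → fail=2;  out ∅∪{7}={7}
  n17('bca'): parent n16 fail=1; on 'a' 1→0 → fail=0;  out ∅∪∅=∅
  n20('bad'): parent n19 fail=0; on 'd' 0 → fail=0;  out ∅∪∅=∅
  n24('bce'): parent n16 fail=1; on 'e' 1 → fail=2;  out ∅∪{7}={7}
  n4('ceeb'): parent n3 fail=0; on 'b' 0 → fail=15;  out ∅∪{6}={6}
  n9('ccaa'): parent n8 fail=0; on 'a' 0 → fail=0;  out ∅∪∅=∅
  n12('ccee'): parent n11 fail=2; on 'e' 2 → fail=3;  out ∅∪∅=∅
  n18('bcaa'): parent n17 fail=0; on 'a' 0 → fail=0;  out {3}∪∅={3}
  n21('badd'): parent n20 fail=0; on 'd' 0 → fail=0;  out ∅∪∅=∅
  n25('bcec'): parent n24 fail=2; on 'c' 2→0 → fail=1;  out ∅∪∅=∅
  n5('ceebd'): parent n4 fail=15; on 'd' 15→0 → fail=0;  out ∅∪∅=∅
  n10('ccaae'): parent n9 fail=0; on 'e' 0 → fail=0;  out {1}∪∅={1}
  n13('cceee'): parent n12 fail=3; on 'e' 3→0 → fail=0;  out ∅∪∅=∅
  n22('baddc'): parent n21 fail=0; on 'c' 0 → fail=1;  out ∅∪∅=∅
  n26('bceca'): parent n25 fail=1; on 'a' 1→0 → fail=0;  out {5}∪∅={5}
  n6('ceebdc'): parent n5 fail=0; on 'c' 0 → fail=1;  out {0}∪∅={0}
  n14('cceeea'): parent n13 fail=0; on 'a' 0 → fail=0;  out {2}∪∅={2}
  n23('baddce'): parent n22 fail=1; on 'e' 1 → fail=2;  out {4}∪{7}={4,7}

Run:
i=0 'b': node 0→15  → match P6@[0:0]
i=1 'a': node 15→19
i=2 'd': node 19→20
i=3 'd': node 20→21
i=4 'c': node 21→22
i=5 'e': node 22→23  → match P4@[0:5],P7@[4:5]
i=6 'b': node 23→15 ·f  → match P6@[6:6]
i=7 'c': node 15→16
i=8 'e': node 16→24  → match P7@[7:8]
i=9 'c': node 24→25
i=10 'a': node 25→26  → match P5@[6:10]
i=11 'b': node 26→15 ·f  → match P6@[11:11]
i=12 'a': node 15→19
i=13 'd': node 19→20
i=14 'd': node 20→21
i=15 'c': node 21→22
i=16 'e': node 22→23  → match P4@[11:16],P7@[15:16]
i=17 'e': node 23→3 ·f
i=18 'b': node 3→4  → match P6@[18:18]
i=19 'c': node 4→16 ·f
i=20 'c': node 16→7 ·f
i=21 'e': node 7→11  → match P7@[20:21]
i=22 'c': node 11→1 ·f
i=23 'c': node 1→7
i=24 'a': node 7→8
i=25 'a': node 8→9
i=26 'e': node 9→10  → match P1@[22:26]
i=27 'c': node 10→1 ·f
i=28 'c': node 1→7
i=29 'e': node 7→11  → match P7@[28:29]
i=30 'e': node 11→12
i=31 'e': node 12→13
i=32 'a': node 13→14  → match P2@[27:32]
i=33 'e': node 14→0 ·f
i=34 'a': node 0→0
i=35 'a': node 0→0
i=36 'b': node 0→15  → match P6@[36:36]
i=37 'e': node 15→0 ·f
i=38 'c': node 0→1
i=39 'c': node 1→7
i=40 'e': node 7→11  → match P7@[39:40]
i=41 'e': node 11→12
i=42 'b': node 12→4 ·f  → match P6@[42:42]
i=43 'd': node 4→5
i=44 'c': node 5→6  → match P0@[39:44]
i=45 'c': node 6→7 ·f
i=46 'c': node 7→7 ·f
i=47 'a': node 7→8
i=48 'a': node 8→9
i=49 'e': node 9→10  → match P1@[45:49]
i=50 'e': node 10→0 ·f
i=51 'e': node 0→0
i=52 'b': node 0→15  → match P6@[52:52]
i=53 'c': node 15→16
i=54 'e': node 16→24  → match P7@[53:54]
i=55 'c': node 24→25
i=56 'a': node 25→26  → match P5@[52:56]
i=57 'c': node 26→1 ·f
i=58 'e': node 1→2  → match P7@[57:58]
i=59 'd': node 2→0 ·f
i=60 'd': node 0→0
i=61 'c': node 0→1
i=62 'e': node 1→2  → match P7@[61:62]
i=63 'e': node 2→3
i=64 'b': node 3→4  → match P6@[64:64]
i=65 'd': node 4→5
i=66 'c': node 5→6  → match P0@[61:66]
i=67 'b': node 6→15 ·f  → match P6@[67:67]
i=68 'a': node 15→19
i=69 'd': node 19→20
i=70 'd': node 20→21
i=71 'c': node 21→22
i=72 'e': node 22→23  → match P4@[67:72],P7@[71:72]
i=73 'd': node 23→0 ·f
i=74 'c': node 0→1
i=75 'b': node 1→15 ·f  → match P6@[75:75]
i=76 'b': node 15→15 ·f  → match P6@[76:76]
i=77 'c': node 15→16
i=78 'a': node 16→17
i=79 'a': node 17→18  → match P3@[76:79]

All matches (sorted): [[0,6],[5,4],[5,7],[6,6],[8,7],[10,5],[11,6],[16,4],[16,7],[18,6],[21,7],[26,1],[29,7],[32,2],[36,6],[40,7],[42,6],[44,0],[49,1],[52,6],[54,7],[56,5],[58,7],[62,7],[64,6],[66,0],[67,6],[72,4],[72,7],[75,6],[76,6],[79,3]]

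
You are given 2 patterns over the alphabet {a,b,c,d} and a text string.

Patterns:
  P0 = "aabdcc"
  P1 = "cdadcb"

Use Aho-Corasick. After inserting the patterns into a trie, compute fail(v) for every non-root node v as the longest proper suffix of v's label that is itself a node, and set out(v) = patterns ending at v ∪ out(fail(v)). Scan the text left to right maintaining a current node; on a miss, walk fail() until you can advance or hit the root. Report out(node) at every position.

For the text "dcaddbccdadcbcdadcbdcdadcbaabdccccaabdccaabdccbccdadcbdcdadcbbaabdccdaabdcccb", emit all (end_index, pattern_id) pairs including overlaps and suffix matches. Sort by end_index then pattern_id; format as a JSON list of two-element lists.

Construct AC machine:
Trie (insert patterns):
  n0 'ε': a→1 c→7
  n1 'a': a→2
  n2 'aa': b→3
  n3 'aab': d→4
  n4 'aabd': c→5
  n5 'aabdc': c→6
  n6 'aabdcc': ·  ←P0
  n7 'c': d→8
  n8 'cd': a→9
  n9 'cda': d→10
  n10 'cdad': c→11
  n11 'cdadc': b→12
  n12 'cdadcb': ·  ←P1

BFS fail/out derivation:
  fail(1) 'a': from fail(0)=0 chase 'a': 0 ⇒ 0;  out=∅∪out(0)=∅
  fail(7) 'c': from fail(0)=0 chase 'c': 0 ⇒ 0;  out=∅∪out(0)=∅
  fail(2) 'aa': from fail(1)=0 chase 'a': 0 ⇒ 1;  out=∅∪out(1)=∅
  fail(8) 'cd': from fail(7)=0 chase 'd': 0 ⇒ 0;  out=∅∪out(0)=∅
  fail(3) 'aab': from fail(2)=1 chase 'b': 1→0 ⇒ 0;  out=∅∪out(0)=∅
  fail(9) 'cda': from fail(8)=0 chase 'a': 0 ⇒ 1;  out=∅∪out(1)=∅
  fail(4) 'aabd': from fail(3)=0 chase 'd': 0 ⇒ 0;  out=∅∪out(0)=∅
  fail(10) 'cdad': from fail(9)=1 chase 'd': 1→0 ⇒ 0;  out=∅∪out(0)=∅
  fail(5) 'aabdc': from fail(4)=0 chase 'c': 0 ⇒ 7;  out=∅∪out(7)=∅
  fail(11) 'cdadc': from fail(10)=0 chase 'c': 0 ⇒ 7;  out=∅∪out(7)=∅
  fail(6) 'aabdcc': from fail(5)=7 chase 'c': 7→0 ⇒ 7;  out={0}∪out(7)={0}
  fail(12) 'cdadcb': from fail(11)=7 chase 'b': 7→0 ⇒ 0;  out={1}∪out(0)={1}

Scan:
i=0 'd': node 0→0
i=1 'c': node 0→7
i=2 'a': node 7→1 (fail-walked)
i=3 'd': node 1→0 (fail-walked)
i=4 'd': node 0→0
i=5 'b': node 0→0
i=6 'c': node 0→7
i=7 'c': node 7→7 (fail-walked)
i=8 'd': node 7→8
i=9 'a': node 8→9
i=10 'd': node 9→10
i=11 'c': node 10→11
i=12 'b': node 11→12  emit P1@[7:12]
i=13 'c': node 12→7 (fail-walked)
i=14 'd': node 7→8
i=15 'a': node 8→9
i=16 'd': node 9→10
i=17 'c': node 10→11
i=18 'b': node 11→12  emit P1@[13:18]
i=19 'd': node 12→0 (fail-walked)
i=20 'c': node 0→7
i=21 'd': node 7→8
i=22 'a': node 8→9
i=23 'd': node 9→10
i=24 'c': node 10→11
i=25 'b': node 11→12  emit P1@[20:25]
i=26 'a': node 12→1 (fail-walked)
i=27 'a': node 1→2
i=28 'b': node 2→3
i=29 'd': node 3→4
i=30 'c': node 4→5
i=31 'c': node 5→6  emit P0@[26:31]
i=32 'c': node 6→7 (fail-walked)
i=33 'c': node 7→7 (fail-walked)
i=34 'a': node 7→1 (fail-walked)
i=35 'a': node 1→2
i=36 'b': node 2→3
i=37 'd': node 3→4
i=38 'c': node 4→5
i=39 'c': node 5→6  emit P0@[34:39]
i=40 'a': node 6→1 (fail-walked)
i=41 'a': node 1→2
i=42 'b': node 2→3
i=43 'd': node 3→4
i=44 'c': node 4→5
i=45 'c': node 5→6  emit P0@[40:45]
i=46 'b': node 6→0 (fail-walked)
i=47 'c': node 0→7
i=48 'c': node 7→7 (fail-walked)
i=49 'd': node 7→8
i=50 'a': node 8→9
i=51 'd': node 9→10
i=52 'c': node 10→11
i=53 'b': node 11→12  emit P1@[48:53]
i=54 'd': node 12→0 (fail-walked)
i=55 'c': node 0→7
i=56 'd': node 7→8
i=57 'a': node 8→9
i=58 'd': node 9→10
i=59 'c': node 10→11
i=60 'b': node 11→12  emit P1@[55:60]
i=61 'b': node 12→0 (fail-walked)
i=62 'a': node 0→1
i=63 'a': node 1→2
i=64 'b': node 2→3
i=65 'd': node 3→4
i=66 'c': node 4→5
i=67 'c': node 5→6  emit P0@[62:67]
i=68 'd': node 6→8 (fail-walked)
i=69 'a': node 8→9
i=70 'a': node 9→2 (fail-walked)
i=71 'b': node 2→3
i=72 'd': node 3→4
i=73 'c': node 4→5
i=74 'c': node 5→6  emit P0@[69:74]
i=75 'c': node 6→7 (fail-walked)
i=76 'b': node 7→0 (fail-walked)

Result: [[12,1],[18,1],[25,1],[31,0],[39,0],[45,0],[53,1],[60,1],[67,0],[74,0]]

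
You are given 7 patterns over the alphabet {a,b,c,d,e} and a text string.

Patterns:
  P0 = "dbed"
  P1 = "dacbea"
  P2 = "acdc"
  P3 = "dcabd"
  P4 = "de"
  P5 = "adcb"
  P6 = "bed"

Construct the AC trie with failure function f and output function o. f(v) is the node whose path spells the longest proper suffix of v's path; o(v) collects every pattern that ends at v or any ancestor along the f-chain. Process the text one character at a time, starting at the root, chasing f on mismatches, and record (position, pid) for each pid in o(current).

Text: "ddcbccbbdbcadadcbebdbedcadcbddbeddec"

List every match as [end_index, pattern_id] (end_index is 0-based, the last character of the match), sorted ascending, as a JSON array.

Build automaton:
Trie (insert patterns):
  n0 'ε': a→10 b→22 d→1
  n1 'd': a→5 b→2 c→14 e→18
  n2 'db': e→3
  n3 'dbe': d→4
  n4 'dbed': ·  [P0 ends]
  n5 'da': c→6
  n6 'dac': b→7
  n7 'dacb': e→8
  n8 'dacbe': a→9
  n9 'dacbea': ·  [P1 ends]
  n10 'a': c→11 d→19
  n11 'ac': d→12
  n12 'acd': c→13
  n13 'acdc': ·  [P2 ends]
  n14 'dc': a→15
  n15 'dca': b→16
  n16 'dcab': d→17
  n17 'dcabd': ·  [P3 ends]
  n18 'de': ·  [P4 ends]
  n19 'ad': c→20
  n20 'adc': b→21
  n21 'adcb': ·  [P5 ends]
  n22 'b': e→23
  n23 'be': d→24
  n24 'bed': ·  [P6 ends]

Failure links (BFS by depth):
  fail(1) 'd': from fail(0)=0 chase 'd': 0 ⇒ 0;  out=∅∪out(0)=∅
  fail(10) 'a': from fail(0)=0 chase 'a': 0 ⇒ 0;  out=∅∪out(0)=∅
  fail(22) 'b': from fail(0)=0 chase 'b': 0 ⇒ 0;  out=∅∪out(0)=∅
  fail(2) 'db': from fail(1)=0 chase 'b': 0 ⇒ 22;  out=∅∪out(22)=∅
  fail(5) 'da': from fail(1)=0 chase 'a': 0 ⇒ 10;  out=∅∪out(10)=∅
  fail(11) 'ac': from fail(10)=0 chase 'c': 0 ⇒ 0;  out=∅∪out(0)=∅
  fail(14) 'dc': from fail(1)=0 chase 'c': 0 ⇒ 0;  out=∅∪out(0)=∅
  fail(18) 'de': from fail(1)=0 chase 'e': 0 ⇒ 0;  out={4}∪out(0)={4}
  fail(19) 'ad': from fail(10)=0 chase 'd': 0 ⇒ 1;  out=∅∪out(1)=∅
  fail(23) 'be': from fail(22)=0 chase 'e': 0 ⇒ 0;  out=∅∪out(0)=∅
  fail(3) 'dbe': from fail(2)=22 chase 'e': 22 ⇒ 23;  out=∅∪out(23)=∅
  fail(6) 'dac': from fail(5)=10 chase 'c': 10 ⇒ 11;  out=∅∪out(11)=∅
  fail(12) 'acd': from fail(11)=0 chase 'd': 0 ⇒ 1;  out=∅∪out(1)=∅
  fail(15) 'dca': from fail(14)=0 chase 'a': 0 ⇒ 10;  out=∅∪out(10)=∅
  fail(20) 'adc': from fail(19)=1 chase 'c': 1 ⇒ 14;  out=∅∪out(14)=∅
  fail(24) 'bed': from fail(23)=0 chase 'd': 0 ⇒ 1;  out={6}∪out(1)={6}
  fail(4) 'dbed': from fail(3)=23 chase 'd': 23 ⇒ 24;  out={0}∪out(24)={0,6}
  fail(7) 'dacb': from fail(6)=11 chase 'b': 11→0 ⇒ 22;  out=∅∪out(22)=∅
  fail(13) 'acdc': from fail(12)=1 chase 'c': 1 ⇒ 14;  out={2}∪out(14)={2}
  fail(16) 'dcab': from fail(15)=10 chase 'b': 10→0 ⇒ 22;  out=∅∪out(22)=∅
  fail(21) 'adcb': from fail(20)=14 chase 'b': 14→0 ⇒ 22;  out={5}∪out(22)={5}
  fail(8) 'dacbe': from fail(7)=22 chase 'e': 22 ⇒ 23;  out=∅∪out(23)=∅
  fail(17) 'dcabd': from fail(16)=22 chase 'd': 22→0 ⇒ 1;  out={3}∪out(1)={3}
  fail(9) 'dacbea': from fail(8)=23 chase 'a': 23→0 ⇒ 10;  out={1}∪out(10)={1}

Text stream:
pos 0 'd': at 1
pos 1 'd': at 1 (via fail)
pos 2 'c': at 14
pos 3 'b': at 22 (via fail)
pos 4 'c': at 0 (via fail)
pos 5 'c': at 0
pos 6 'b': at 22
pos 7 'b': at 22 (via fail)
pos 8 'd': at 1 (via fail)
pos 9 'b': at 2
pos 10 'c': at 0 (via fail)
pos 11 'a': at 10
pos 12 'd': at 19
pos 13 'a': at 5 (via fail)
pos 14 'd': at 19 (via fail)
pos 15 'c': at 20
pos 16 'b': at 21  ** P5@[13:16]
pos 17 'e': at 23 (via fail)
pos 18 'b': at 22 (via fail)
pos 19 'd': at 1 (via fail)
pos 20 'b': at 2
pos 21 'e': at 3
pos 22 'd': at 4  ** P0@[19:22],P6@[20:22]
pos 23 'c': at 14 (via fail)
pos 24 'a': at 15
pos 25 'd': at 19 (via fail)
pos 26 'c': at 20
pos 27 'b': at 21  ** P5@[24:27]
pos 28 'd': at 1 (via fail)
pos 29 'd': at 1 (via fail)
pos 30 'b': at 2
pos 31 'e': at 3
pos 32 'd': at 4  ** P0@[29:32],P6@[30:32]
pos 33 'd': at 1 (via fail)
pos 34 'e': at 18  ** P4@[33:34]
pos 35 'c': at 0 (via fail)

Matches: [[16,5],[22,0],[22,6],[27,5],[32,0],[32,6],[34,4]]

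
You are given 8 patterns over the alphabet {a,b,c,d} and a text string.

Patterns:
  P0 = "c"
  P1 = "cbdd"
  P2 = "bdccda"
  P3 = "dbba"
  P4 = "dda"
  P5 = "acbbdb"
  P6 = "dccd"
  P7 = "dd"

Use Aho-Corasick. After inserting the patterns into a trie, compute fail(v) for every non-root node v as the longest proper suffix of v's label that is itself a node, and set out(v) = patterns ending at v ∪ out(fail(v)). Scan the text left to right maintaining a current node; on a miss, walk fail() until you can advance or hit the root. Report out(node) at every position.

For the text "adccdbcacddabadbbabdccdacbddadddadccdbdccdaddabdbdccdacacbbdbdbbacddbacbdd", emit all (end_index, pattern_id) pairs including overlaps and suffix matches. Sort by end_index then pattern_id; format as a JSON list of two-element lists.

Build:
Trie (insert patterns):
  0='ε' goto a→17 b→5 c→1 d→11
  1='c' goto b→2  ←P0
  2='cb' goto d→3
  3='cbd' goto d→4
  4='cbdd' goto ·  ←P1
  5='b' goto d→6
  6='bd' goto c→7
  7='bdc' goto c→8
  8='bdcc' goto d→9
  9='bdccd' goto a→10
  10='bdccda' goto ·  ←P2
  11='d' goto b→12 c→23 d→15
  12='db' goto b→13
  13='dbb' goto a→14
  14='dbba' goto ·  ←P3
  15='dd' goto a→16  ←P7
  16='dda' goto ·  ←P4
  17='a' goto c→18
  18='ac' goto b→19
  19='acb' goto b→20
  20='acbb' goto d→21
  21='acbbd' goto b→22
  22='acbbdb' goto ·  ←P5
  23='dc' goto c→24
  24='dcc' goto d→25
  25='dccd' goto ·  ←P6

Failure links (BFS by depth):
  fail(1) 'c': from fail(0)=0 chase 'c': 0 ⇒ 0;  out={0}∪out(0)={0}
  fail(5) 'b': from fail(0)=0 chase 'b': 0 ⇒ 0;  out=∅∪out(0)=∅
  fail(11) 'd': from fail(0)=0 chase 'd': 0 ⇒ 0;  out=∅∪out(0)=∅
  fail(17) 'a': from fail(0)=0 chase 'a': 0 ⇒ 0;  out=∅∪out(0)=∅
  fail(2) 'cb': from fail(1)=0 chase 'b': 0 ⇒ 5;  out=∅∪out(5)=∅
  fail(6) 'bd': from fail(5)=0 chase 'd': 0 ⇒ 11;  out=∅∪out(11)=∅
  fail(12) 'db': from fail(11)=0 chase 'b': 0 ⇒ 5;  out=∅∪out(5)=∅
  fail(15) 'dd': from fail(11)=0 chase 'd': 0 ⇒ 11;  out={7}∪out(11)={7}
  fail(18) 'ac': from fail(17)=0 chase 'c': 0 ⇒ 1;  out=∅∪out(1)={0}
  fail(23) 'dc': from fail(11)=0 chase 'c': 0 ⇒ 1;  out=∅∪out(1)={0}
  fail(3) 'cbd': from fail(2)=5 chase 'd': 5 ⇒ 6;  out=∅∪out(6)=∅
  fail(7) 'bdc': from fail(6)=11 chase 'c': 11 ⇒ 23;  out=∅∪out(23)={0}
  fail(13) 'dbb': from fail(12)=5 chase 'b': 5→0 ⇒ 5;  out=∅∪out(5)=∅
  fail(16) 'dda': from fail(15)=11 chase 'a': 11→0 ⇒ 17;  out={4}∪out(17)={4}
  fail(19) 'acb': from fail(18)=1 chase 'b': 1 ⇒ 2;  out=∅∪out(2)=∅
  fail(24) 'dcc': from fail(23)=1 chase 'c': 1→0 ⇒ 1;  out=∅∪out(1)={0}
  fail(4) 'cbdd': from fail(3)=6 chase 'd': 6→11 ⇒ 15;  out={1}∪out(15)={1,7}
  fail(8) 'bdcc': from fail(7)=23 chase 'c': 23 ⇒ 24;  out=∅∪out(24)={0}
  fail(14) 'dbba': from fail(13)=5 chase 'a': 5→0 ⇒ 17;  out={3}∪out(17)={3}
  fail(20) 'acbb': from fail(19)=2 chase 'b': 2→5→0 ⇒ 5;  out=∅∪out(5)=∅
  fail(25) 'dccd': from fail(24)=1 chase 'd': 1→0 ⇒ 11;  out={6}∪out(11)={6}
  fail(9) 'bdccd': from fail(8)=24 chase 'd': 24 ⇒ 25;  out=∅∪out(25)={6}
  fail(21) 'acbbd': from fail(20)=5 chase 'd': 5 ⇒ 6;  out=∅∪out(6)=∅
  fail(10) 'bdccda': from fail(9)=25 chase 'a': 25→11→0 ⇒ 17;  out={2}∪out(17)={2}
  fail(22) 'acbbdb': from fail(21)=6 chase 'b': 6→11 ⇒ 12;  out={5}∪out(12)={5}

Scan:
i=0 'a': node 0→17
i=1 'd': node 17→11 (via fail)
i=2 'c': node 11→23  ** P0@[2:2]
i=3 'c': node 23→24  ** P0@[3:3]
i=4 'd': node 24→25  ** P6@[1:4]
i=5 'b': node 25→12 (via fail)
i=6 'c': node 12→1 (via fail)  ** P0@[6:6]
i=7 'a': node 1→17 (via fail)
i=8 'c': node 17→18  ** P0@[8:8]
i=9 'd': node 18→11 (via fail)
i=10 'd': node 11→15  ** P7@[9:10]
i=11 'a': node 15→16  ** P4@[9:11]
i=12 'b': node 16→5 (via fail)
i=13 'a': node 5→17 (via fail)
i=14 'd': node 17→11 (via fail)
i=15 'b': node 11→12
i=16 'b': node 12→13
i=17 'a': node 13→14  ** P3@[14:17]
i=18 'b': node 14→5 (via fail)
i=19 'd': node 5→6
i=20 'c': node 6→7  ** P0@[20:20]
i=21 'c': node 7→8  ** P0@[21:21]
i=22 'd': node 8→9  ** P6@[19:22]
i=23 'a': node 9→10  ** P2@[18:23]
i=24 'c': node 10→18 (via fail)  ** P0@[24:24]
i=25 'b': node 18→19
i=26 'd': node 19→3 (via fail)
i=27 'd': node 3→4  ** P1@[24:27],P7@[26:27]
i=28 'a': node 4→16 (via fail)  ** P4@[26:28]
i=29 'd': node 16→11 (via fail)
i=30 'd': node 11→15  ** P7@[29:30]
i=31 'd': node 15→15 (via fail)  ** P7@[30:31]
i=32 'a': node 15→16  ** P4@[30:32]
i=33 'd': node 16→11 (via fail)
i=34 'c': node 11→23  ** P0@[34:34]
i=35 'c': node 23→24  ** P0@[35:35]
i=36 'd': node 24→25  ** P6@[33:36]
i=37 'b': node 25→12 (via fail)
i=38 'd': node 12→6 (via fail)
i=39 'c': node 6→7  ** P0@[39:39]
i=40 'c': node 7→8  ** P0@[40:40]
i=41 'd': node 8→9  ** P6@[38:41]
i=42 'a': node 9→10  ** P2@[37:42]
i=43 'd': node 10→11 (via fail)
i=44 'd': node 11→15  ** P7@[43:44]
i=45 'a': node 15→16  ** P4@[43:45]
i=46 'b': node 16→5 (via fail)
i=47 'd': node 5→6
i=48 'b': node 6→12 (via fail)
i=49 'd': node 12→6 (via fail)
i=50 'c': node 6→7  ** P0@[50:50]
i=51 'c': node 7→8  ** P0@[51:51]
i=52 'd': node 8→9  ** P6@[49:52]
i=53 'a': node 9→10  ** P2@[48:53]
i=54 'c': node 10→18 (via fail)  ** P0@[54:54]
i=55 'a': node 18→17 (via fail)
i=56 'c': node 17→18  ** P0@[56:56]
i=57 'b': node 18→19
i=58 'b': node 19→20
i=59 'd': node 20→21
i=60 'b': node 21→22  ** P5@[55:60]
i=61 'd': node 22→6 (via fail)
i=62 'b': node 6→12 (via fail)
i=63 'b': node 12→13
i=64 'a': node 13→14  ** P3@[61:64]
i=65 'c': node 14→18 (via fail)  ** P0@[65:65]
i=66 'd': node 18→11 (via fail)
i=67 'd': node 11→15  ** P7@[66:67]
i=68 'b': node 15→12 (via fail)
i=69 'a': node 12→17 (via fail)
i=70 'c': node 17→18  ** P0@[70:70]
i=71 'b': node 18→19
i=72 'd': node 19→3 (via fail)
i=73 'd': node 3→4  ** P1@[70:73],P7@[72:73]

Matches: [[2,0],[3,0],[4,6],[6,0],[8,0],[10,7],[11,4],[17,3],[20,0],[21,0],[22,6],[23,2],[24,0],[27,1],[27,7],[28,4],[30,7],[31,7],[32,4],[34,0],[35,0],[36,6],[39,0],[40,0],[41,6],[42,2],[44,7],[45,4],[50,0],[51,0],[52,6],[53,2],[54,0],[56,0],[60,5],[64,3],[65,0],[67,7],[70,0],[73,1],[73,7]]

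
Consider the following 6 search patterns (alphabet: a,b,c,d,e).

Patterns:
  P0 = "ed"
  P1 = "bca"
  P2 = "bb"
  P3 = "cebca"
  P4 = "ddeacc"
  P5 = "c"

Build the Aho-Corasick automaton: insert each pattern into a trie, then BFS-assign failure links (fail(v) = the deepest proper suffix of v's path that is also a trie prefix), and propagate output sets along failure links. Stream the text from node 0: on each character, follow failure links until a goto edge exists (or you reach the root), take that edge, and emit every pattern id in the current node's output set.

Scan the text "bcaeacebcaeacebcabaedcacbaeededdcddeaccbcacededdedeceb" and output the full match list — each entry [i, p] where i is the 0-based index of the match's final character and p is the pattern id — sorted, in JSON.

Build:
Trie nodes:
  n0 'ε': b→3 c→7 d→12 e→1
  n1 'e': d→2
  n2 'ed': ·  ←P0
  n3 'b': b→6 c→4
  n4 'bc': a→5
  n5 'bca': ·  ←P1
  n6 'bb': ·  ←P2
  n7 'c': e→8  ←P5
  n8 'ce': b→9
  n9 'ceb': c→10
  n10 'cebc': a→11
  n11 'cebca': ·  ←P3
  n12 'd': d→13
  n13 'dd': e→14
  n14 'dde': a→15
  n15 'ddea': c→16
  n16 'ddeac': c→17
  n17 'ddeacc': ·  ←P4

BFS fail/out derivation:
  n1('e'): parent n0 fail=0; on 'e' 0 → fail=0;  out ∅∪∅=∅
  n3('b'): parent n0 fail=0; on 'b' 0 → fail=0;  out ∅∪∅=∅
  n7('c'): parent n0 fail=0; on 'c' 0 → fail=0;  out {5}∪∅={5}
  n12('d'): parent n0 fail=0; on 'd' 0 → fail=0;  out ∅∪∅=∅
  n2('ed'): parent n1 fail=0; on 'd' 0 → fail=12;  out {0}∪∅={0}
  n4('bc'): parent n3 fail=0; on 'c' 0 → fail=7;  out ∅∪{5}={5}
  n6('bb'): parent n3 fail=0; on 'b' 0 → fail=3;  out {2}∪∅={2}
  n8('ce'): parent n7 fail=0; on 'e' 0 → fail=1;  out ∅∪∅=∅
  n13('dd'): parent n12 fail=0; on 'd' 0 → fail=12;  out ∅∪∅=∅
  n5('bca'): parent n4 fail=7; on 'a' 7→0 → fail=0;  out {1}∪∅={1}
  n9('ceb'): parent n8 fail=1; on 'b' 1→0 → fail=3;  out ∅∪∅=∅
  n14('dde'): parent n13 fail=12; on 'e' 12→0 → fail=1;  out ∅∪∅=∅
  n10('cebc'): parent n9 fail=3; on 'c' 3 → fail=4;  out ∅∪{5}={5}
  n15('ddea'): parent n14 fail=1; on 'a' 1→0 → fail=0;  out ∅∪∅=∅
  n11('cebca'): parent n10 fail=4; on 'a' 4 → fail=5;  out {3}∪{1}={1,3}
  n16('ddeac'): parent n15 fail=0; on 'c' 0 → fail=7;  out ∅∪{5}={5}
  n17('ddeacc'): parent n16 fail=7; on 'c' 7→0 → fail=7;  out {4}∪{5}={4,5}

Run:
pos 0 'b': at 3
pos 1 'c': at 4  ** P5@[1:1]
pos 2 'a': at 5  ** P1@[0:2]
pos 3 'e': at 1 ·f
pos 4 'a': at 0 ·f
pos 5 'c': at 7  ** P5@[5:5]
pos 6 'e': at 8
pos 7 'b': at 9
pos 8 'c': at 10  ** P5@[8:8]
pos 9 'a': at 11  ** P1@[7:9],P3@[5:9]
pos 10 'e': at 1 ·f
pos 11 'a': at 0 ·f
pos 12 'c': at 7  ** P5@[12:12]
pos 13 'e': at 8
pos 14 'b': at 9
pos 15 'c': at 10  ** P5@[15:15]
pos 16 'a': at 11  ** P1@[14:16],P3@[12:16]
pos 17 'b': at 3 ·f
pos 18 'a': at 0 ·f
pos 19 'e': at 1
pos 20 'd': at 2  ** P0@[19:20]
pos 21 'c': at 7 ·f  ** P5@[21:21]
pos 22 'a': at 0 ·f
pos 23 'c': at 7  ** P5@[23:23]
pos 24 'b': at 3 ·f
pos 25 'a': at 0 ·f
pos 26 'e': at 1
pos 27 'e': at 1 ·f
pos 28 'd': at 2  ** P0@[27:28]
pos 29 'e': at 1 ·f
pos 30 'd': at 2  ** P0@[29:30]
pos 31 'd': at 13 ·f
pos 32 'c': at 7 ·f  ** P5@[32:32]
pos 33 'd': at 12 ·f
pos 34 'd': at 13
pos 35 'e': at 14
pos 36 'a': at 15
pos 37 'c': at 16  ** P5@[37:37]
pos 38 'c': at 17  ** P4@[33:38],P5@[38:38]
pos 39 'b': at 3 ·f
pos 40 'c': at 4  ** P5@[40:40]
pos 41 'a': at 5  ** P1@[39:41]
pos 42 'c': at 7 ·f  ** P5@[42:42]
pos 43 'e': at 8
pos 44 'd': at 2 ·f  ** P0@[43:44]
pos 45 'e': at 1 ·f
pos 46 'd': at 2  ** P0@[45:46]
pos 47 'd': at 13 ·f
pos 48 'e': at 14
pos 49 'd': at 2 ·f  ** P0@[48:49]
pos 50 'e': at 1 ·f
pos 51 'c': at 7 ·f  ** P5@[51:51]
pos 52 'e': at 8
pos 53 'b': at 9

Matches: [[1,5],[2,1],[5,5],[8,5],[9,1],[9,3],[12,5],[15,5],[16,1],[16,3],[20,0],[21,5],[23,5],[28,0],[30,0],[32,5],[37,5],[38,4],[38,5],[40,5],[41,1],[42,5],[44,0],[46,0],[49,0],[51,5]]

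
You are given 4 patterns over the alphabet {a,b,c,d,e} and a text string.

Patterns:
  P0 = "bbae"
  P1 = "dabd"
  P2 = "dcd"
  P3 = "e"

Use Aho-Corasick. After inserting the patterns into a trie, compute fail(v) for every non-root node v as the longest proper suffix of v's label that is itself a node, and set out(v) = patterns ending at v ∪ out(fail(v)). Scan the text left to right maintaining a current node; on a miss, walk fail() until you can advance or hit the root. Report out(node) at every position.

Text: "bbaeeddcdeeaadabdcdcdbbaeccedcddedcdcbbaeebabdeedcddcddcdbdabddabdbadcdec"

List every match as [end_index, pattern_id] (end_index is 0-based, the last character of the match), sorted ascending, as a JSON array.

Build:
Trie (insert patterns):
  n0 'ε': b→1 d→5 e→11
  n1 'b': b→2
  n2 'bb': a→3
  n3 'bba': e→4
  n4 'bbae': ·  ←P0
  n5 'd': a→6 c→9
  n6 'da': b→7
  n7 'dab': d→8
  n8 'dabd': ·  ←P1
  n9 'dc': d→10
  n10 'dcd': ·  ←P2
  n11 'e': ·  ←P3

BFS fail/out derivation:
  fail(1) 'b': from fail(0)=0 chase 'b': 0 ⇒ 0;  out=∅∪out(0)=∅
  fail(5) 'd': from fail(0)=0 chase 'd': 0 ⇒ 0;  out=∅∪out(0)=∅
  fail(11) 'e': from fail(0)=0 chase 'e': 0 ⇒ 0;  out={3}∪out(0)={3}
  fail(2) 'bb': from fail(1)=0 chase 'b': 0 ⇒ 1;  out=∅∪out(1)=∅
  fail(6) 'da': from fail(5)=0 chase 'a': 0 ⇒ 0;  out=∅∪out(0)=∅
  fail(9) 'dc': from fail(5)=0 chase 'c': 0 ⇒ 0;  out=∅∪out(0)=∅
  fail(3) 'bba': from fail(2)=1 chase 'a': 1→0 ⇒ 0;  out=∅∪out(0)=∅
  fail(7) 'dab': from fail(6)=0 chase 'b': 0 ⇒ 1;  out=∅∪out(1)=∅
  fail(10) 'dcd': from fail(9)=0 chase 'd': 0 ⇒ 5;  out={2}∪out(5)={2}
  fail(4) 'bbae': from fail(3)=0 chase 'e': 0 ⇒ 11;  out={0}∪out(11)={0,3}
  fail(8) 'dabd': from fail(7)=1 chase 'd': 1→0 ⇒ 5;  out={1}∪out(5)={1}

Run:
i=0 'b': node 0→1
i=1 'b': node 1→2
i=2 'a': node 2→3
i=3 'e': node 3→4  emit P0@[0:3],P3@[3:3]
i=4 'e': node 4→11 ·f  emit P3@[4:4]
i=5 'd': node 11→5 ·f
i=6 'd': node 5→5 ·f
i=7 'c': node 5→9
i=8 'd': node 9→10  emit P2@[6:8]
i=9 'e': node 10→11 ·f  emit P3@[9:9]
i=10 'e': node 11→11 ·f  emit P3@[10:10]
i=11 'a': node 11→0 ·f
i=12 'a': node 0→0
i=13 'd': node 0→5
i=14 'a': node 5→6
i=15 'b': node 6→7
i=16 'd': node 7→8  emit P1@[13:16]
i=17 'c': node 8→9 ·f
i=18 'd': node 9→10  emit P2@[16:18]
i=19 'c': node 10→9 ·f
i=20 'd': node 9→10  emit P2@[18:20]
i=21 'b': node 10→1 ·f
i=22 'b': node 1→2
i=23 'a': node 2→3
i=24 'e': node 3→4  emit P0@[21:24],P3@[24:24]
i=25 'c': node 4→0 ·f
i=26 'c': node 0→0
i=27 'e': node 0→11  emit P3@[27:27]
i=28 'd': node 11→5 ·f
i=29 'c': node 5→9
i=30 'd': node 9→10  emit P2@[28:30]
i=31 'd': node 10→5 ·f
i=32 'e': node 5→11 ·f  emit P3@[32:32]
i=33 'd': node 11→5 ·f
i=34 'c': node 5→9
i=35 'd': node 9→10  emit P2@[33:35]
i=36 'c': node 10→9 ·f
i=37 'b': node 9→1 ·f
i=38 'b': node 1→2
i=39 'a': node 2→3
i=40 'e': node 3→4  emit P0@[37:40],P3@[40:40]
i=41 'e': node 4→11 ·f  emit P3@[41:41]
i=42 'b': node 11→1 ·f
i=43 'a': node 1→0 ·f
i=44 'b': node 0→1
i=45 'd': node 1→5 ·f
i=46 'e': node 5→11 ·f  emit P3@[46:46]
i=47 'e': node 11→11 ·f  emit P3@[47:47]
i=48 'd': node 11→5 ·f
i=49 'c': node 5→9
i=50 'd': node 9→10  emit P2@[48:50]
i=51 'd': node 10→5 ·f
i=52 'c': node 5→9
i=53 'd': node 9→10  emit P2@[51:53]
i=54 'd': node 10→5 ·f
i=55 'c': node 5→9
i=56 'd': node 9→10  emit P2@[54:56]
i=57 'b': node 10→1 ·f
i=58 'd': node 1→5 ·f
i=59 'a': node 5→6
i=60 'b': node 6→7
i=61 'd': node 7→8  emit P1@[58:61]
i=62 'd': node 8→5 ·f
i=63 'a': node 5→6
i=64 'b': node 6→7
i=65 'd': node 7→8  emit P1@[62:65]
i=66 'b': node 8→1 ·f
i=67 'a': node 1→0 ·f
i=68 'd': node 0→5
i=69 'c': node 5→9
i=70 'd': node 9→10  emit P2@[68:70]
i=71 'e': node 10→11 ·f  emit P3@[71:71]
i=72 'c': node 11→0 ·f

Matches: [[3,0],[3,3],[4,3],[8,2],[9,3],[10,3],[16,1],[18,2],[20,2],[24,0],[24,3],[27,3],[30,2],[32,3],[35,2],[40,0],[40,3],[41,3],[46,3],[47,3],[50,2],[53,2],[56,2],[61,1],[65,1],[70,2],[71,3]]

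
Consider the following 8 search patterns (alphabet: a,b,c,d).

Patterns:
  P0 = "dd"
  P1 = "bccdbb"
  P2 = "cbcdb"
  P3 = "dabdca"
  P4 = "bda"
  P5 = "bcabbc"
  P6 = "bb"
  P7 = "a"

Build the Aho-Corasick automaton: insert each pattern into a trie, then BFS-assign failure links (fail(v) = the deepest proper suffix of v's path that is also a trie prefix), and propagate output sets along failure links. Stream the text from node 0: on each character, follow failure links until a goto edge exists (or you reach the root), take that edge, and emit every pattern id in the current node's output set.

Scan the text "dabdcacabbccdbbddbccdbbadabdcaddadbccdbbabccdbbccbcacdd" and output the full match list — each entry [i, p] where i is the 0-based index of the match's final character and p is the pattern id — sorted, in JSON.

Build automaton:
Trie nodes:
  0='ε' goto a→26 b→3 c→9 d→1
  1='d' goto a→14 d→2
  2='dd' goto ·  [P0 ends]
  3='b' goto b→25 c→4 d→19
  4='bc' goto a→21 c→5
  5='bcc' goto d→6
  6='bccd' goto b→7
  7='bccdb' goto b→8
  8='bccdbb' goto ·  [P1 ends]
  9='c' goto b→10
  10='cb' goto c→11
  11='cbc' goto d→12
  12='cbcd' goto b→13
  13='cbcdb' goto ·  [P2 ends]
  14='da' goto b→15
  15='dab' goto d→16
  16='dabd' goto c→17
  17='dabdc' goto a→18
  18='dabdca' goto ·  [P3 ends]
  19='bd' goto a→20
  20='bda' goto ·  [P4 ends]
  21='bca' goto b→22
  22='bcab' goto b→23
  23='bcabb' goto c→24
  24='bcabbc' goto ·  [P5 ends]
  25='bb' goto ·  [P6 ends]
  26='a' goto ·  [P7 ends]

BFS fail/out derivation:
  n1('d'): parent n0 fail=0; on 'd' 0 → fail=0;  out ∅∪∅=∅
  n3('b'): parent n0 fail=0; on 'b' 0 → fail=0;  out ∅∪∅=∅
  n9('c'): parent n0 fail=0; on 'c' 0 → fail=0;  out ∅∪∅=∅
  n26('a'): parent n0 fail=0; on 'a' 0 → fail=0;  out {7}∪∅={7}
  n2('dd'): parent n1 fail=0; on 'd' 0 → fail=1;  out {0}∪∅={0}
  n4('bc'): parent n3 fail=0; on 'c' 0 → fail=9;  out ∅∪∅=∅
  n10('cb'): parent n9 fail=0; on 'b' 0 → fail=3;  out ∅∪∅=∅
  n14('da'): parent n1 fail=0; on 'a' 0 → fail=26;  out ∅∪{7}={7}
  n19('bd'): parent n3 fail=0; on 'd' 0 → fail=1;  out ∅∪∅=∅
  n25('bb'): parent n3 fail=0; on 'b' 0 → fail=3;  out {6}∪∅={6}
  n5('bcc'): parent n4 fail=9; on 'c' 9→0 → fail=9;  out ∅∪∅=∅
  n11('cbc'): parent n10 fail=3; on 'c' 3 → fail=4;  out ∅∪∅=∅
  n15('dab'): parent n14 fail=26; on 'b' 26→0 → fail=3;  out ∅∪∅=∅
  n20('bda'): parent n19 fail=1; on 'a' 1 → fail=14;  out {4}∪{7}={4,7}
  n21('bca'): parent n4 fail=9; on 'a' 9→0 → fail=26;  out ∅∪{7}={7}
  n6('bccd'): parent n5 fail=9; on 'd' 9→0 → fail=1;  out ∅∪∅=∅
  n12('cbcd'): parent n11 fail=4; on 'd' 4→9→0 → fail=1;  out ∅∪∅=∅
  n16('dabd'): parent n15 fail=3; on 'd' 3 → fail=19;  out ∅∪∅=∅
  n22('bcab'): parent n21 fail=26; on 'b' 26→0 → fail=3;  out ∅∪∅=∅
  n7('bccdb'): parent n6 fail=1; on 'b' 1→0 → fail=3;  out ∅∪∅=∅
  n13('cbcdb'): parent n12 fail=1; on 'b' 1→0 → fail=3;  out {2}∪∅={2}
  n17('dabdc'): parent n16 fail=19; on 'c' 19→1→0 → fail=9;  out ∅∪∅=∅
  n23('bcabb'): parent n22 fail=3; on 'b' 3 → fail=25;  out ∅∪{6}={6}
  n8('bccdbb'): parent n7 fail=3; on 'b' 3 → fail=25;  out {1}∪{6}={1,6}
  n18('dabdca'): parent n17 fail=9; on 'a' 9→0 → fail=26;  out {3}∪{7}={3,7}
  n24('bcabbc'): parent n23 fail=25; on 'c' 25→3 → fail=4;  out {5}∪∅={5}

Run:
i=0 'd': node 0→1
i=1 'a': node 1→14  ** P7@[1:1]
i=2 'b': node 14→15
i=3 'd': node 15→16
i=4 'c': node 16→17
i=5 'a': node 17→18  ** P3@[0:5],P7@[5:5]
i=6 'c': node 18→9 (fail-walked)
i=7 'a': node 9→26 (fail-walked)  ** P7@[7:7]
i=8 'b': node 26→3 (fail-walked)
i=9 'b': node 3→25  ** P6@[8:9]
i=10 'c': node 25→4 (fail-walked)
i=11 'c': node 4→5
i=12 'd': node 5→6
i=13 'b': node 6→7
i=14 'b': node 7→8  ** P1@[9:14],P6@[13:14]
i=15 'd': node 8→19 (fail-walked)
i=16 'd': node 19→2 (fail-walked)  ** P0@[15:16]
i=17 'b': node 2→3 (fail-walked)
i=18 'c': node 3→4
i=19 'c': node 4→5
i=20 'd': node 5→6
i=21 'b': node 6→7
i=22 'b': node 7→8  ** P1@[17:22],P6@[21:22]
i=23 'a': node 8→26 (fail-walked)  ** P7@[23:23]
i=24 'd': node 26→1 (fail-walked)
i=25 'a': node 1→14  ** P7@[25:25]
i=26 'b': node 14→15
i=27 'd': node 15→16
i=28 'c': node 16→17
i=29 'a': node 17→18  ** P3@[24:29],P7@[29:29]
i=30 'd': node 18→1 (fail-walked)
i=31 'd': node 1→2  ** P0@[30:31]
i=32 'a': node 2→14 (fail-walked)  ** P7@[32:32]
i=33 'd': node 14→1 (fail-walked)
i=34 'b': node 1→3 (fail-walked)
i=35 'c': node 3→4
i=36 'c': node 4→5
i=37 'd': node 5→6
i=38 'b': node 6→7
i=39 'b': node 7→8  ** P1@[34:39],P6@[38:39]
i=40 'a': node 8→26 (fail-walked)  ** P7@[40:40]
i=41 'b': node 26→3 (fail-walked)
i=42 'c': node 3→4
i=43 'c': node 4→5
i=44 'd': node 5→6
i=45 'b': node 6→7
i=46 'b': node 7→8  ** P1@[41:46],P6@[45:46]
i=47 'c': node 8→4 (fail-walked)
i=48 'c': node 4→5
i=49 'b': node 5→10 (fail-walked)
i=50 'c': node 10→11
i=51 'a': node 11→21 (fail-walked)  ** P7@[51:51]
i=52 'c': node 21→9 (fail-walked)
i=53 'd': node 9→1 (fail-walked)
i=54 'd': node 1→2  ** P0@[53:54]

Result: [[1,7],[5,3],[5,7],[7,7],[9,6],[14,1],[14,6],[16,0],[22,1],[22,6],[23,7],[25,7],[29,3],[29,7],[31,0],[32,7],[39,1],[39,6],[40,7],[46,1],[46,6],[51,7],[54,0]]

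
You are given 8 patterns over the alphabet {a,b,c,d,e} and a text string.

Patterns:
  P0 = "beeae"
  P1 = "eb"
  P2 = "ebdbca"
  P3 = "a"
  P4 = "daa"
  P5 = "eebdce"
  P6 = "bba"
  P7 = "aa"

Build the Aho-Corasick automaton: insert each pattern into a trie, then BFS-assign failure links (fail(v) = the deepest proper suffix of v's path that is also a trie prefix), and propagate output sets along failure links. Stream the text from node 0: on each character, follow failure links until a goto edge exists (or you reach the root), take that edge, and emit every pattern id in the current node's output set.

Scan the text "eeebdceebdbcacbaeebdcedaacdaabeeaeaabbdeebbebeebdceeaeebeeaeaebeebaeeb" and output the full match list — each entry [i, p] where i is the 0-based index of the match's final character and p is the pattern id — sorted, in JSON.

Construct AC machine:
Trie (insert patterns):
  n0 'ε': a→12 b→1 d→13 e→6
  n1 'b': b→21 e→2
  n2 'be': e→3
  n3 'bee': a→4
  n4 'beea': e→5
  n5 'beeae': ·  [P0 ends]
  n6 'e': b→7 e→16
  n7 'eb': d→8  [P1 ends]
  n8 'ebd': b→9
  n9 'ebdb': c→10
  n10 'ebdbc': a→11
  n11 'ebdbca': ·  [P2 ends]
  n12 'a': a→23  [P3 ends]
  n13 'd': a→14
  n14 'da': a→15
  n15 'daa': ·  [P4 ends]
  n16 'ee': b→17
  n17 'eeb': d→18
  n18 'eebd': c→19
  n19 'eebdc': e→20
  n20 'eebdce': ·  [P5 ends]
  n21 'bb': a→22
  n22 'bba': ·  [P6 ends]
  n23 'aa': ·  [P7 ends]

BFS fail/out derivation:
  fail(1) 'b': from fail(0)=0 chase 'b': 0 ⇒ 0;  out=∅∪out(0)=∅
  fail(6) 'e': from fail(0)=0 chase 'e': 0 ⇒ 0;  out=∅∪out(0)=∅
  fail(12) 'a': from fail(0)=0 chase 'a': 0 ⇒ 0;  out={3}∪out(0)={3}
  fail(13) 'd': from fail(0)=0 chase 'd': 0 ⇒ 0;  out=∅∪out(0)=∅
  fail(2) 'be': from fail(1)=0 chase 'e': 0 ⇒ 6;  out=∅∪out(6)=∅
  fail(7) 'eb': from fail(6)=0 chase 'b': 0 ⇒ 1;  out={1}∪out(1)={1}
  fail(14) 'da': from fail(13)=0 chase 'a': 0 ⇒ 12;  out=∅∪out(12)={3}
  fail(16) 'ee': from fail(6)=0 chase 'e': 0 ⇒ 6;  out=∅∪out(6)=∅
  fail(21) 'bb': from fail(1)=0 chase 'b': 0 ⇒ 1;  out=∅∪out(1)=∅
  fail(23) 'aa': from fail(12)=0 chase 'a': 0 ⇒ 12;  out={7}∪out(12)={3,7}
  fail(3) 'bee': from fail(2)=6 chase 'e': 6 ⇒ 16;  out=∅∪out(16)=∅
  fail(8) 'ebd': from fail(7)=1 chase 'd': 1→0 ⇒ 13;  out=∅∪out(13)=∅
  fail(15) 'daa': from fail(14)=12 chase 'a': 12 ⇒ 23;  out={4}∪out(23)={3,4,7}
  fail(17) 'eeb': from fail(16)=6 chase 'b': 6 ⇒ 7;  out=∅∪out(7)={1}
  fail(22) 'bba': from fail(21)=1 chase 'a': 1→0 ⇒ 12;  out={6}∪out(12)={3,6}
  fail(4) 'beea': from fail(3)=16 chase 'a': 16→6→0 ⇒ 12;  out=∅∪out(12)={3}
  fail(9) 'ebdb': from fail(8)=13 chase 'b': 13→0 ⇒ 1;  out=∅∪out(1)=∅
  fail(18) 'eebd': from fail(17)=7 chase 'd': 7 ⇒ 8;  out=∅∪out(8)=∅
  fail(5) 'beeae': from fail(4)=12 chase 'e': 12→0 ⇒ 6;  out={0}∪out(6)={0}
  fail(10) 'ebdbc': from fail(9)=1 chase 'c': 1→0 ⇒ 0;  out=∅∪out(0)=∅
  fail(19) 'eebdc': from fail(18)=8 chase 'c': 8→13→0 ⇒ 0;  out=∅∪out(0)=∅
  fail(11) 'ebdbca': from fail(10)=0 chase 'a': 0 ⇒ 12;  out={2}∪out(12)={2,3}
  fail(20) 'eebdce': from fail(19)=0 chase 'e': 0 ⇒ 6;  out={5}∪out(6)={5}

Text stream:
[0] read 'e'  n0⇒n6
[1] read 'e'  n6⇒n16
[2] read 'e'  n16⇒n16 (via fail)
[3] read 'b'  n16⇒n17  emit P1@[2:3]
[4] read 'd'  n17⇒n18
[5] read 'c'  n18⇒n19
[6] read 'e'  n19⇒n20  emit P5@[1:6]
[7] read 'e'  n20⇒n16 (via fail)
[8] read 'b'  n16⇒n17  emit P1@[7:8]
[9] read 'd'  n17⇒n18
[10] read 'b'  n18⇒n9 (via fail)
[11] read 'c'  n9⇒n10
[12] read 'a'  n10⇒n11  emit P2@[7:12],P3@[12:12]
[13] read 'c'  n11⇒n0 (via fail)
[14] read 'b'  n0⇒n1
[15] read 'a'  n1⇒n12 (via fail)  emit P3@[15:15]
[16] read 'e'  n12⇒n6 (via fail)
[17] read 'e'  n6⇒n16
[18] read 'b'  n16⇒n17  emit P1@[17:18]
[19] read 'd'  n17⇒n18
[20] read 'c'  n18⇒n19
[21] read 'e'  n19⇒n20  emit P5@[16:21]
[22] read 'd'  n20⇒n13 (via fail)
[23] read 'a'  n13⇒n14  emit P3@[23:23]
[24] read 'a'  n14⇒n15  emit P3@[24:24],P4@[22:24],P7@[23:24]
[25] read 'c'  n15⇒n0 (via fail)
[26] read 'd'  n0⇒n13
[27] read 'a'  n13⇒n14  emit P3@[27:27]
[28] read 'a'  n14⇒n15  emit P3@[28:28],P4@[26:28],P7@[27:28]
[29] read 'b'  n15⇒n1 (via fail)
[30] read 'e'  n1⇒n2
[31] read 'e'  n2⇒n3
[32] read 'a'  n3⇒n4  emit P3@[32:32]
[33] read 'e'  n4⇒n5  emit P0@[29:33]
[34] read 'a'  n5⇒n12 (via fail)  emit P3@[34:34]
[35] read 'a'  n12⇒n23  emit P3@[35:35],P7@[34:35]
[36] read 'b'  n23⇒n1 (via fail)
[37] read 'b'  n1⇒n21
[38] read 'd'  n21⇒n13 (via fail)
[39] read 'e'  n13⇒n6 (via fail)
[40] read 'e'  n6⇒n16
[41] read 'b'  n16⇒n17  emit P1@[40:41]
[42] read 'b'  n17⇒n21 (via fail)
[43] read 'e'  n21⇒n2 (via fail)
[44] read 'b'  n2⇒n7 (via fail)  emit P1@[43:44]
[45] read 'e'  n7⇒n2 (via fail)
[46] read 'e'  n2⇒n3
[47] read 'b'  n3⇒n17 (via fail)  emit P1@[46:47]
[48] read 'd'  n17⇒n18
[49] read 'c'  n18⇒n19
[50] read 'e'  n19⇒n20  emit P5@[45:50]
[51] read 'e'  n20⇒n16 (via fail)
[52] read 'a'  n16⇒n12 (via fail)  emit P3@[52:52]
[53] read 'e'  n12⇒n6 (via fail)
[54] read 'e'  n6⇒n16
[55] read 'b'  n16⇒n17  emit P1@[54:55]
[56] read 'e'  n17⇒n2 (via fail)
[57] read 'e'  n2⇒n3
[58] read 'a'  n3⇒n4  emit P3@[58:58]
[59] read 'e'  n4⇒n5  emit P0@[55:59]
[60] read 'a'  n5⇒n12 (via fail)  emit P3@[60:60]
[61] read 'e'  n12⇒n6 (via fail)
[62] read 'b'  n6⇒n7  emit P1@[61:62]
[63] read 'e'  n7⇒n2 (via fail)
[64] read 'e'  n2⇒n3
[65] read 'b'  n3⇒n17 (via fail)  emit P1@[64:65]
[66] read 'a'  n17⇒n12 (via fail)  emit P3@[66:66]
[67] read 'e'  n12⇒n6 (via fail)
[68] read 'e'  n6⇒n16
[69] read 'b'  n16⇒n17  emit P1@[68:69]

Matches: [[3,1],[6,5],[8,1],[12,2],[12,3],[15,3],[18,1],[21,5],[23,3],[24,3],[24,4],[24,7],[27,3],[28,3],[28,4],[28,7],[32,3],[33,0],[34,3],[35,3],[35,7],[41,1],[44,1],[47,1],[50,5],[52,3],[55,1],[58,3],[59,0],[60,3],[62,1],[65,1],[66,3],[69,1]]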